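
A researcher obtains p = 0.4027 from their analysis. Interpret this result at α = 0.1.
Since p = 0.4027 > α = 0.1, fail to reject H₀.
There is insufficient evidence to reject the null hypothesis; the result is not statistically significant at the 0.1 level.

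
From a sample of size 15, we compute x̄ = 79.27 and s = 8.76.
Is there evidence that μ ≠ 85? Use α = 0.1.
One-sample t-test:
H₀: μ = 85
H₁: μ ≠ 85
df = n - 1 = 14
t = (x̄ - μ₀) / (s/√n) = (79.27 - 85) / (8.76/√15) = -2.533
p-value = 0.0239

Since p-value < α = 0.1, we reject H₀.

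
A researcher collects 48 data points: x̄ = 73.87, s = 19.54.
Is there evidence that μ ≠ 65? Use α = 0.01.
One-sample t-test:
H₀: μ = 65
H₁: μ ≠ 65
df = n - 1 = 47
t = (x̄ - μ₀) / (s/√n) = (73.87 - 65) / (19.54/√48) = 3.145
p-value = 0.0029

Since p-value < α = 0.01, we reject H₀.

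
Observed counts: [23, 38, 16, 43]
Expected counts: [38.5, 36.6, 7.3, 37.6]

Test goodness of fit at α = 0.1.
Chi-square goodness of fit test:
H₀: observed counts match expected distribution
H₁: observed counts differ from expected distribution
df = k - 1 = 3
χ² = Σ(O - E)²/E
   = (23 - 38.5)²/38.5 + (38 - 36.6)²/36.6 + (16 - 7.3)²/7.3 + (43 - 37.6)²/37.6
   = 6.240 + 0.054 + 10.368 + 0.776
   = 17.44
p-value = 0.0006

Since p-value < α = 0.1, we reject H₀.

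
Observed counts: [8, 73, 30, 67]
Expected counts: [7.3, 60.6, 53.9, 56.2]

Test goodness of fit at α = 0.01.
Chi-square goodness of fit test:
H₀: observed counts match expected distribution
H₁: observed counts differ from expected distribution
df = k - 1 = 3
χ² = Σ(O - E)²/E
   = (8 - 7.3)²/7.3 + (73 - 60.6)²/60.6 + (30 - 53.9)²/53.9 + (67 - 56.2)²/56.2
   = 0.067 + 2.537 + 10.598 + 2.075
   = 15.28
p-value = 0.0016

Since p-value < α = 0.01, we reject H₀.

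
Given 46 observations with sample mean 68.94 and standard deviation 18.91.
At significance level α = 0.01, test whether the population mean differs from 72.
One-sample t-test:
H₀: μ = 72
H₁: μ ≠ 72
df = n - 1 = 45
t = (x̄ - μ₀) / (s/√n) = (68.94 - 72) / (18.91/√46) = -1.098
p-value = 0.2783

Since p-value > α = 0.01, we fail to reject H₀.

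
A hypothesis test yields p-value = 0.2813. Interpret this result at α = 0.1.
Since p = 0.2813 > α = 0.1, fail to reject H₀.
There is insufficient evidence to reject the null hypothesis; the result is not statistically significant at the 0.1 level.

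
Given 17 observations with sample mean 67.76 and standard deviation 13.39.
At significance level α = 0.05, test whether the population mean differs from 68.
One-sample t-test:
H₀: μ = 68
H₁: μ ≠ 68
df = n - 1 = 16
t = (x̄ - μ₀) / (s/√n) = (67.76 - 68) / (13.39/√17) = -0.074
p-value = 0.9420

Since p-value > α = 0.05, we fail to reject H₀.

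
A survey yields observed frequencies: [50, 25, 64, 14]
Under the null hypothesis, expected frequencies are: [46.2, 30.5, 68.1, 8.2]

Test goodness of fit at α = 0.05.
Chi-square goodness of fit test:
H₀: observed counts match expected distribution
H₁: observed counts differ from expected distribution
df = k - 1 = 3
χ² = Σ(O - E)²/E
   = (50 - 46.2)²/46.2 + (25 - 30.5)²/30.5 + (64 - 68.1)²/68.1 + (14 - 8.2)²/8.2
   = 0.313 + 0.992 + 0.247 + 4.102
   = 5.65
p-value = 0.1297

Since p-value > α = 0.05, we fail to reject H₀.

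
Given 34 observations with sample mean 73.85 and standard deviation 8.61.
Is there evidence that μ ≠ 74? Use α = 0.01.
One-sample t-test:
H₀: μ = 74
H₁: μ ≠ 74
df = n - 1 = 33
t = (x̄ - μ₀) / (s/√n) = (73.85 - 74) / (8.61/√34) = -0.102
p-value = 0.9197

Since p-value > α = 0.01, we fail to reject H₀.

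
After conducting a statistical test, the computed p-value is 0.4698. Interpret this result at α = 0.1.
Since p = 0.4698 > α = 0.1, fail to reject H₀.
There is insufficient evidence to reject the null hypothesis; the result is not statistically significant at the 0.1 level.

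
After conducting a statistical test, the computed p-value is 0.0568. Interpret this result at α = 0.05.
Since p = 0.0568 > α = 0.05, fail to reject H₀.
There is insufficient evidence to reject the null hypothesis; the result is not statistically significant at the 0.05 level.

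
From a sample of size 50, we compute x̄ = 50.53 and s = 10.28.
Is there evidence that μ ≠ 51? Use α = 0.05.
One-sample t-test:
H₀: μ = 51
H₁: μ ≠ 51
df = n - 1 = 49
t = (x̄ - μ₀) / (s/√n) = (50.53 - 51) / (10.28/√50) = -0.323
p-value = 0.7479

Since p-value > α = 0.05, we fail to reject H₀.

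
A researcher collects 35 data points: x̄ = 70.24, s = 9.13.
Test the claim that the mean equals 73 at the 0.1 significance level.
One-sample t-test:
H₀: μ = 73
H₁: μ ≠ 73
df = n - 1 = 34
t = (x̄ - μ₀) / (s/√n) = (70.24 - 73) / (9.13/√35) = -1.788
p-value = 0.0826

Since p-value < α = 0.1, we reject H₀.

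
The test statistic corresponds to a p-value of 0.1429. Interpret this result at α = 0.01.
Since p = 0.1429 > α = 0.01, fail to reject H₀.
There is insufficient evidence to reject the null hypothesis; the result is not statistically significant at the 0.01 level.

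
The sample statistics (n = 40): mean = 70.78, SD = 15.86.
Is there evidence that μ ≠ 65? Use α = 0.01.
One-sample t-test:
H₀: μ = 65
H₁: μ ≠ 65
df = n - 1 = 39
t = (x̄ - μ₀) / (s/√n) = (70.78 - 65) / (15.86/√40) = 2.305
p-value = 0.0266

Since p-value > α = 0.01, we fail to reject H₀.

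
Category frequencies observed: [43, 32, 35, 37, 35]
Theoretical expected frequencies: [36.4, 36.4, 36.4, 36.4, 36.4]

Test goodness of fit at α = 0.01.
Chi-square goodness of fit test:
H₀: observed counts match expected distribution
H₁: observed counts differ from expected distribution
df = k - 1 = 4
χ² = Σ(O - E)²/E
   = (43 - 36.4)²/36.4 + (32 - 36.4)²/36.4 + (35 - 36.4)²/36.4 + (37 - 36.4)²/36.4 + (35 - 36.4)²/36.4
   = 1.197 + 0.532 + 0.054 + 0.010 + 0.054
   = 1.85
p-value = 0.7640

Since p-value > α = 0.01, we fail to reject H₀.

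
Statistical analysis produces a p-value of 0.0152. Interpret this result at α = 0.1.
Since p = 0.0152 < α = 0.1, reject H₀.
There is sufficient evidence to reject the null hypothesis; the result is statistically significant at the 0.1 level.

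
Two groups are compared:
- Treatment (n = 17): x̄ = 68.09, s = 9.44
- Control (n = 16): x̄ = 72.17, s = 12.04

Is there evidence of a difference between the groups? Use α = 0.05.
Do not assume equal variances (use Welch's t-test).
Welch's two-sample t-test:
H₀: μ₁ = μ₂
H₁: μ₁ ≠ μ₂
s₁²/n₁ = 9.44²/17 = 5.2420,  s₂²/n₂ = 12.04²/16 = 9.0601
SE = √(s₁²/n₁ + s₂²/n₂) = √(5.2420 + 9.0601) = 3.7818
df (Welch-Satterthwaite) = (s₁²/n₁ + s₂²/n₂)² / [(s₁²/n₁)²/(n₁-1) + (s₂²/n₂)²/(n₂-1)] ≈ 28.45
t = (x̄₁ - x̄₂) / SE = (68.09 - 72.17) / 3.7818 = -4.08 / 3.7818 = -1.079
p-value = 0.2897

Since p-value > α = 0.05, we fail to reject H₀.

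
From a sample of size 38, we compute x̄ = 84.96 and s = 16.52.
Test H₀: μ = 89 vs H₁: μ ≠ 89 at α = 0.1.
One-sample t-test:
H₀: μ = 89
H₁: μ ≠ 89
df = n - 1 = 37
t = (x̄ - μ₀) / (s/√n) = (84.96 - 89) / (16.52/√38) = -1.508
p-value = 0.1402

Since p-value > α = 0.1, we fail to reject H₀.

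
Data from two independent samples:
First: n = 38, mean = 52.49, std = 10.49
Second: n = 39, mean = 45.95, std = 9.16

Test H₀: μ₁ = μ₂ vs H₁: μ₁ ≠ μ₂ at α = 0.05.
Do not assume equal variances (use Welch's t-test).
Welch's two-sample t-test:
H₀: μ₁ = μ₂
H₁: μ₁ ≠ μ₂
s₁²/n₁ = 10.49²/38 = 2.8958,  s₂²/n₂ = 9.16²/39 = 2.1514
SE = √(s₁²/n₁ + s₂²/n₂) = √(2.8958 + 2.1514) = 2.2466
df (Welch-Satterthwaite) = (s₁²/n₁ + s₂²/n₂)² / [(s₁²/n₁)²/(n₁-1) + (s₂²/n₂)²/(n₂-1)] ≈ 73.11
t = (x̄₁ - x̄₂) / SE = (52.49 - 45.95) / 2.2466 = 6.54 / 2.2466 = 2.911
p-value = 0.0048

Since p-value < α = 0.05, we reject H₀.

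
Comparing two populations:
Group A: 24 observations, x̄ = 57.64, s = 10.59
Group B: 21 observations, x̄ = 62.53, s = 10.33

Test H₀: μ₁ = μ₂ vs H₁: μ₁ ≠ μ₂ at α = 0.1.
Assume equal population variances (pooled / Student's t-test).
Student's two-sample t-test (equal variances):
H₀: μ₁ = μ₂
H₁: μ₁ ≠ μ₂
df = n₁ + n₂ - 2 = 43
Pooled variance s_p² = [(n₁-1)s₁² + (n₂-1)s₂²] / (n₁ + n₂ - 2) = [(23)(10.59²) + (20)(10.33²)] / 43 = 109.6182
SE = √(s_p²(1/n₁ + 1/n₂)) = √(109.6182 × (1/24 + 1/21)) = 3.1285
t = (x̄₁ - x̄₂) / SE = (57.64 - 62.53) / 3.1285 = -4.89 / 3.1285 = -1.563
p-value = 0.1254

Since p-value > α = 0.1, we fail to reject H₀.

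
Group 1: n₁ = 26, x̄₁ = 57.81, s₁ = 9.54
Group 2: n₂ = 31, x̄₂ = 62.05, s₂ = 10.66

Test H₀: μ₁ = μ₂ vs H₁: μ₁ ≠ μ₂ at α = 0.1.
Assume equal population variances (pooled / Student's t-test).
Student's two-sample t-test (equal variances):
H₀: μ₁ = μ₂
H₁: μ₁ ≠ μ₂
df = n₁ + n₂ - 2 = 55
Pooled variance s_p² = [(n₁-1)s₁² + (n₂-1)s₂²] / (n₁ + n₂ - 2) = [(25)(9.54²) + (30)(10.66²)] / 55 = 103.3520
SE = √(s_p²(1/n₁ + 1/n₂)) = √(103.3520 × (1/26 + 1/31)) = 2.7035
t = (x̄₁ - x̄₂) / SE = (57.81 - 62.05) / 2.7035 = -4.24 / 2.7035 = -1.568
p-value = 0.1225

Since p-value > α = 0.1, we fail to reject H₀.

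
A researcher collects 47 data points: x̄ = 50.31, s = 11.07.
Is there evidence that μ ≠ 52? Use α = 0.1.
One-sample t-test:
H₀: μ = 52
H₁: μ ≠ 52
df = n - 1 = 46
t = (x̄ - μ₀) / (s/√n) = (50.31 - 52) / (11.07/√47) = -1.047
p-value = 0.3007

Since p-value > α = 0.1, we fail to reject H₀.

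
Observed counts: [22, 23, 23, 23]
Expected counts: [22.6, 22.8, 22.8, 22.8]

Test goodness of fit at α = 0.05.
Chi-square goodness of fit test:
H₀: observed counts match expected distribution
H₁: observed counts differ from expected distribution
df = k - 1 = 3
χ² = Σ(O - E)²/E
   = (22 - 22.6)²/22.6 + (23 - 22.8)²/22.8 + (23 - 22.8)²/22.8 + (23 - 22.8)²/22.8
   = 0.016 + 0.002 + 0.002 + 0.002
   = 0.02
p-value = 0.9992

Since p-value > α = 0.05, we fail to reject H₀.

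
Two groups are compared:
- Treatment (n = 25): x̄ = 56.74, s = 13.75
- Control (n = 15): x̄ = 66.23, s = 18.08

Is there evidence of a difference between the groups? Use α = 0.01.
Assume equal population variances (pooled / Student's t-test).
Student's two-sample t-test (equal variances):
H₀: μ₁ = μ₂
H₁: μ₁ ≠ μ₂
df = n₁ + n₂ - 2 = 38
Pooled variance s_p² = [(n₁-1)s₁² + (n₂-1)s₂²] / (n₁ + n₂ - 2) = [(24)(13.75²) + (14)(18.08²)] / 38 = 239.8397
SE = √(s_p²(1/n₁ + 1/n₂)) = √(239.8397 × (1/25 + 1/15)) = 5.0580
t = (x̄₁ - x̄₂) / SE = (56.74 - 66.23) / 5.0580 = -9.49 / 5.0580 = -1.876
p-value = 0.0683

Since p-value > α = 0.01, we fail to reject H₀.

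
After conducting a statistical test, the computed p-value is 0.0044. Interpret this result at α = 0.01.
Since p = 0.0044 < α = 0.01, reject H₀.
There is sufficient evidence to reject the null hypothesis; the result is statistically significant at the 0.01 level.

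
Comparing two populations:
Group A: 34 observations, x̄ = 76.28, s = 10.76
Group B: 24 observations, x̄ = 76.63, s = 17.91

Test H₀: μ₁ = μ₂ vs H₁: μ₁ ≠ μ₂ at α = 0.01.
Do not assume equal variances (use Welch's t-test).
Welch's two-sample t-test:
H₀: μ₁ = μ₂
H₁: μ₁ ≠ μ₂
s₁²/n₁ = 10.76²/34 = 3.4052,  s₂²/n₂ = 17.91²/24 = 13.3653
SE = √(s₁²/n₁ + s₂²/n₂) = √(3.4052 + 13.3653) = 4.0952
df (Welch-Satterthwaite) = (s₁²/n₁ + s₂²/n₂)² / [(s₁²/n₁)²/(n₁-1) + (s₂²/n₂)²/(n₂-1)] ≈ 34.65
t = (x̄₁ - x̄₂) / SE = (76.28 - 76.63) / 4.0952 = -0.35 / 4.0952 = -0.085
p-value = 0.9324

Since p-value > α = 0.01, we fail to reject H₀.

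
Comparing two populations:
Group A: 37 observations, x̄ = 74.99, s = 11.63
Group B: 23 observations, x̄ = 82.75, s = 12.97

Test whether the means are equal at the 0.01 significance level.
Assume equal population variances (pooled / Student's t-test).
Student's two-sample t-test (equal variances):
H₀: μ₁ = μ₂
H₁: μ₁ ≠ μ₂
df = n₁ + n₂ - 2 = 58
Pooled variance s_p² = [(n₁-1)s₁² + (n₂-1)s₂²] / (n₁ + n₂ - 2) = [(36)(11.63²) + (22)(12.97²)] / 58 = 147.7605
SE = √(s_p²(1/n₁ + 1/n₂)) = √(147.7605 × (1/37 + 1/23)) = 3.2277
t = (x̄₁ - x̄₂) / SE = (74.99 - 82.75) / 3.2277 = -7.76 / 3.2277 = -2.404
p-value = 0.0194

Since p-value > α = 0.01, we fail to reject H₀.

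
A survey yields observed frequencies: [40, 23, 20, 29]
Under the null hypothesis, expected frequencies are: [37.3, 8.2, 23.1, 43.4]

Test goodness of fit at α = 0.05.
Chi-square goodness of fit test:
H₀: observed counts match expected distribution
H₁: observed counts differ from expected distribution
df = k - 1 = 3
χ² = Σ(O - E)²/E
   = (40 - 37.3)²/37.3 + (23 - 8.2)²/8.2 + (20 - 23.1)²/23.1 + (29 - 43.4)²/43.4
   = 0.195 + 26.712 + 0.416 + 4.778
   = 32.10
p-value < 0.0001

Since p-value < α = 0.05, we reject H₀.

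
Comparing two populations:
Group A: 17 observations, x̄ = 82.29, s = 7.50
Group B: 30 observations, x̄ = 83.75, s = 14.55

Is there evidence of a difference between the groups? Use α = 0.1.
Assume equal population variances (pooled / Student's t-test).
Student's two-sample t-test (equal variances):
H₀: μ₁ = μ₂
H₁: μ₁ ≠ μ₂
df = n₁ + n₂ - 2 = 45
Pooled variance s_p² = [(n₁-1)s₁² + (n₂-1)s₂²] / (n₁ + n₂ - 2) = [(16)(7.50²) + (29)(14.55²)] / 45 = 156.4305
SE = √(s_p²(1/n₁ + 1/n₂)) = √(156.4305 × (1/17 + 1/30)) = 3.7969
t = (x̄₁ - x̄₂) / SE = (82.29 - 83.75) / 3.7969 = -1.46 / 3.7969 = -0.385
p-value = 0.7024

Since p-value > α = 0.1, we fail to reject H₀.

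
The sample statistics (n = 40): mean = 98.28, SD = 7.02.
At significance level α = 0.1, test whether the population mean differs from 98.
One-sample t-test:
H₀: μ = 98
H₁: μ ≠ 98
df = n - 1 = 39
t = (x̄ - μ₀) / (s/√n) = (98.28 - 98) / (7.02/√40) = 0.252
p-value = 0.8022

Since p-value > α = 0.1, we fail to reject H₀.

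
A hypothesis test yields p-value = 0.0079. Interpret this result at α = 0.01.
Since p = 0.0079 < α = 0.01, reject H₀.
There is sufficient evidence to reject the null hypothesis; the result is statistically significant at the 0.01 level.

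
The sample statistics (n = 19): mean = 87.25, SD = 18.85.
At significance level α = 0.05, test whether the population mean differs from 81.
One-sample t-test:
H₀: μ = 81
H₁: μ ≠ 81
df = n - 1 = 18
t = (x̄ - μ₀) / (s/√n) = (87.25 - 81) / (18.85/√19) = 1.445
p-value = 0.1656

Since p-value > α = 0.05, we fail to reject H₀.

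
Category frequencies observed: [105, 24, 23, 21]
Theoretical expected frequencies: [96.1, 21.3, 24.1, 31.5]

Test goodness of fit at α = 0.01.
Chi-square goodness of fit test:
H₀: observed counts match expected distribution
H₁: observed counts differ from expected distribution
df = k - 1 = 3
χ² = Σ(O - E)²/E
   = (105 - 96.1)²/96.1 + (24 - 21.3)²/21.3 + (23 - 24.1)²/24.1 + (21 - 31.5)²/31.5
   = 0.824 + 0.342 + 0.050 + 3.500
   = 4.72
p-value = 0.1938

Since p-value > α = 0.01, we fail to reject H₀.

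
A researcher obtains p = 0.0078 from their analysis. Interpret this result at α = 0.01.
Since p = 0.0078 < α = 0.01, reject H₀.
There is sufficient evidence to reject the null hypothesis; the result is statistically significant at the 0.01 level.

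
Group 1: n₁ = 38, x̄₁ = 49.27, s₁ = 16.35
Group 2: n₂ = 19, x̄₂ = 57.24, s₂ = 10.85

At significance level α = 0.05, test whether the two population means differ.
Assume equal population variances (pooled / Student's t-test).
Student's two-sample t-test (equal variances):
H₀: μ₁ = μ₂
H₁: μ₁ ≠ μ₂
df = n₁ + n₂ - 2 = 55
Pooled variance s_p² = [(n₁-1)s₁² + (n₂-1)s₂²] / (n₁ + n₂ - 2) = [(37)(16.35²) + (18)(10.85²)] / 55 = 218.3625
SE = √(s_p²(1/n₁ + 1/n₂)) = √(218.3625 × (1/38 + 1/19)) = 4.1520
t = (x̄₁ - x̄₂) / SE = (49.27 - 57.24) / 4.1520 = -7.97 / 4.1520 = -1.920
p-value = 0.0601

Since p-value > α = 0.05, we fail to reject H₀.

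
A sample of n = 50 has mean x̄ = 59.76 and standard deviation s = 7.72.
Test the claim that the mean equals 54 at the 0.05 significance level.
One-sample t-test:
H₀: μ = 54
H₁: μ ≠ 54
df = n - 1 = 49
t = (x̄ - μ₀) / (s/√n) = (59.76 - 54) / (7.72/√50) = 5.276
p-value < 0.0001

Since p-value < α = 0.05, we reject H₀.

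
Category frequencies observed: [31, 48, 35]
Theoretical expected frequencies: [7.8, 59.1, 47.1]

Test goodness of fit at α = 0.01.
Chi-square goodness of fit test:
H₀: observed counts match expected distribution
H₁: observed counts differ from expected distribution
df = k - 1 = 2
χ² = Σ(O - E)²/E
   = (31 - 7.8)²/7.8 + (48 - 59.1)²/59.1 + (35 - 47.1)²/47.1
   = 69.005 + 2.085 + 3.108
   = 74.20
p-value < 0.0001

Since p-value < α = 0.01, we reject H₀.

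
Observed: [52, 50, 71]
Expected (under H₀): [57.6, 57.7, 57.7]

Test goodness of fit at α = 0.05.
Chi-square goodness of fit test:
H₀: observed counts match expected distribution
H₁: observed counts differ from expected distribution
df = k - 1 = 2
χ² = Σ(O - E)²/E
   = (52 - 57.6)²/57.6 + (50 - 57.7)²/57.7 + (71 - 57.7)²/57.7
   = 0.544 + 1.028 + 3.066
   = 4.64
p-value = 0.0984

Since p-value > α = 0.05, we fail to reject H₀.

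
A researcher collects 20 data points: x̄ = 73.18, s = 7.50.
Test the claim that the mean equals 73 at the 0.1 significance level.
One-sample t-test:
H₀: μ = 73
H₁: μ ≠ 73
df = n - 1 = 19
t = (x̄ - μ₀) / (s/√n) = (73.18 - 73) / (7.50/√20) = 0.107
p-value = 0.9157

Since p-value > α = 0.1, we fail to reject H₀.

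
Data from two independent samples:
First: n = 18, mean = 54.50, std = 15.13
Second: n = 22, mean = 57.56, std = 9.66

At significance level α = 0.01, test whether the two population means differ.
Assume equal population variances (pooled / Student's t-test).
Student's two-sample t-test (equal variances):
H₀: μ₁ = μ₂
H₁: μ₁ ≠ μ₂
df = n₁ + n₂ - 2 = 38
Pooled variance s_p² = [(n₁-1)s₁² + (n₂-1)s₂²] / (n₁ + n₂ - 2) = [(17)(15.13²) + (21)(9.66²)] / 38 = 153.9793
SE = √(s_p²(1/n₁ + 1/n₂)) = √(153.9793 × (1/18 + 1/22)) = 3.9438
t = (x̄₁ - x̄₂) / SE = (54.50 - 57.56) / 3.9438 = -3.06 / 3.9438 = -0.776
p-value = 0.4426

Since p-value > α = 0.01, we fail to reject H₀.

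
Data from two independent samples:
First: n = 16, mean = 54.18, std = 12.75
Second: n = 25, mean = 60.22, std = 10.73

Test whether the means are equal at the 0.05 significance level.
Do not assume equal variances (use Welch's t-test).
Welch's two-sample t-test:
H₀: μ₁ = μ₂
H₁: μ₁ ≠ μ₂
s₁²/n₁ = 12.75²/16 = 10.1602,  s₂²/n₂ = 10.73²/25 = 4.6053
SE = √(s₁²/n₁ + s₂²/n₂) = √(10.1602 + 4.6053) = 3.8426
df (Welch-Satterthwaite) = (s₁²/n₁ + s₂²/n₂)² / [(s₁²/n₁)²/(n₁-1) + (s₂²/n₂)²/(n₂-1)] ≈ 28.07
t = (x̄₁ - x̄₂) / SE = (54.18 - 60.22) / 3.8426 = -6.04 / 3.8426 = -1.572
p-value = 0.1272

Since p-value > α = 0.05, we fail to reject H₀.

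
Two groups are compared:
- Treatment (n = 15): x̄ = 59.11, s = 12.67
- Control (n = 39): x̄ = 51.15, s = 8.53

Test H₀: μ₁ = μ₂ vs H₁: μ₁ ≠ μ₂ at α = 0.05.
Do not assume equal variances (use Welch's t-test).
Welch's two-sample t-test:
H₀: μ₁ = μ₂
H₁: μ₁ ≠ μ₂
s₁²/n₁ = 12.67²/15 = 10.7019,  s₂²/n₂ = 8.53²/39 = 1.8657
SE = √(s₁²/n₁ + s₂²/n₂) = √(10.7019 + 1.8657) = 3.5451
df (Welch-Satterthwaite) = (s₁²/n₁ + s₂²/n₂)² / [(s₁²/n₁)²/(n₁-1) + (s₂²/n₂)²/(n₂-1)] ≈ 19.09
t = (x̄₁ - x̄₂) / SE = (59.11 - 51.15) / 3.5451 = 7.96 / 3.5451 = 2.245
p-value = 0.0368

Since p-value < α = 0.05, we reject H₀.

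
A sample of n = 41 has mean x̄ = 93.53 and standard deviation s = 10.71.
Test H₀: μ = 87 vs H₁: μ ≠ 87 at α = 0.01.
One-sample t-test:
H₀: μ = 87
H₁: μ ≠ 87
df = n - 1 = 40
t = (x̄ - μ₀) / (s/√n) = (93.53 - 87) / (10.71/√41) = 3.904
p-value = 0.0004

Since p-value < α = 0.01, we reject H₀.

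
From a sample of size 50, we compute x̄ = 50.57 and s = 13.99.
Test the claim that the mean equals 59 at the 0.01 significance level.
One-sample t-test:
H₀: μ = 59
H₁: μ ≠ 59
df = n - 1 = 49
t = (x̄ - μ₀) / (s/√n) = (50.57 - 59) / (13.99/√50) = -4.261
p-value = 0.0001

Since p-value < α = 0.01, we reject H₀.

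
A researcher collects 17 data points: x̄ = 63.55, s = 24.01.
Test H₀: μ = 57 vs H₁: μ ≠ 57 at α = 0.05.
One-sample t-test:
H₀: μ = 57
H₁: μ ≠ 57
df = n - 1 = 16
t = (x̄ - μ₀) / (s/√n) = (63.55 - 57) / (24.01/√17) = 1.125
p-value = 0.2773

Since p-value > α = 0.05, we fail to reject H₀.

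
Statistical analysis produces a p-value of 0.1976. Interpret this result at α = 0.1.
Since p = 0.1976 > α = 0.1, fail to reject H₀.
There is insufficient evidence to reject the null hypothesis; the result is not statistically significant at the 0.1 level.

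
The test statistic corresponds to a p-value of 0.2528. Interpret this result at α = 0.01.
Since p = 0.2528 > α = 0.01, fail to reject H₀.
There is insufficient evidence to reject the null hypothesis; the result is not statistically significant at the 0.01 level.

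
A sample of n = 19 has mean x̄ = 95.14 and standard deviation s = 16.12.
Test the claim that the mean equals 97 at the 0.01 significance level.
One-sample t-test:
H₀: μ = 97
H₁: μ ≠ 97
df = n - 1 = 18
t = (x̄ - μ₀) / (s/√n) = (95.14 - 97) / (16.12/√19) = -0.503
p-value = 0.6211

Since p-value > α = 0.01, we fail to reject H₀.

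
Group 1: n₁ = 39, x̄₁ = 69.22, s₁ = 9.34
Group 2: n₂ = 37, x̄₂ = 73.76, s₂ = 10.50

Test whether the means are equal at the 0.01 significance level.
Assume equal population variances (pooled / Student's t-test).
Student's two-sample t-test (equal variances):
H₀: μ₁ = μ₂
H₁: μ₁ ≠ μ₂
df = n₁ + n₂ - 2 = 74
Pooled variance s_p² = [(n₁-1)s₁² + (n₂-1)s₂²] / (n₁ + n₂ - 2) = [(38)(9.34²) + (36)(10.50²)] / 74 = 98.4318
SE = √(s_p²(1/n₁ + 1/n₂)) = √(98.4318 × (1/39 + 1/37)) = 2.2769
t = (x̄₁ - x̄₂) / SE = (69.22 - 73.76) / 2.2769 = -4.54 / 2.2769 = -1.994
p-value = 0.0498

Since p-value > α = 0.01, we fail to reject H₀.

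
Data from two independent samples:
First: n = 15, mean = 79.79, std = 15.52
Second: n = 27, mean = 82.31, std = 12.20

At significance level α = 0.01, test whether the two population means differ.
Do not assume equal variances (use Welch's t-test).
Welch's two-sample t-test:
H₀: μ₁ = μ₂
H₁: μ₁ ≠ μ₂
s₁²/n₁ = 15.52²/15 = 16.0580,  s₂²/n₂ = 12.20²/27 = 5.5126
SE = √(s₁²/n₁ + s₂²/n₂) = √(16.0580 + 5.5126) = 4.6444
df (Welch-Satterthwaite) = (s₁²/n₁ + s₂²/n₂)² / [(s₁²/n₁)²/(n₁-1) + (s₂²/n₂)²/(n₂-1)] ≈ 23.75
t = (x̄₁ - x̄₂) / SE = (79.79 - 82.31) / 4.6444 = -2.52 / 4.6444 = -0.543
p-value = 0.5925

Since p-value > α = 0.01, we fail to reject H₀.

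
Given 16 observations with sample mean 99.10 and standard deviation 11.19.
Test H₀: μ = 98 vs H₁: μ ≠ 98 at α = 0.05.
One-sample t-test:
H₀: μ = 98
H₁: μ ≠ 98
df = n - 1 = 15
t = (x̄ - μ₀) / (s/√n) = (99.10 - 98) / (11.19/√16) = 0.393
p-value = 0.6997

Since p-value > α = 0.05, we fail to reject H₀.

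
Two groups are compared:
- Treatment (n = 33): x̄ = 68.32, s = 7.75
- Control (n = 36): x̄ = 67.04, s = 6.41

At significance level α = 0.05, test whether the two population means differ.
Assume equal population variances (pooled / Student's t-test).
Student's two-sample t-test (equal variances):
H₀: μ₁ = μ₂
H₁: μ₁ ≠ μ₂
df = n₁ + n₂ - 2 = 67
Pooled variance s_p² = [(n₁-1)s₁² + (n₂-1)s₂²] / (n₁ + n₂ - 2) = [(32)(7.75²) + (35)(6.41²)] / 67 = 50.1505
SE = √(s_p²(1/n₁ + 1/n₂)) = √(50.1505 × (1/33 + 1/36)) = 1.7067
t = (x̄₁ - x̄₂) / SE = (68.32 - 67.04) / 1.7067 = 1.28 / 1.7067 = 0.750
p-value = 0.4559

Since p-value > α = 0.05, we fail to reject H₀.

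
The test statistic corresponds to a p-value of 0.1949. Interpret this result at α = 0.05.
Since p = 0.1949 > α = 0.05, fail to reject H₀.
There is insufficient evidence to reject the null hypothesis; the result is not statistically significant at the 0.05 level.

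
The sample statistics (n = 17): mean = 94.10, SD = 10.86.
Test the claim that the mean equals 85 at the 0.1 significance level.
One-sample t-test:
H₀: μ = 85
H₁: μ ≠ 85
df = n - 1 = 16
t = (x̄ - μ₀) / (s/√n) = (94.10 - 85) / (10.86/√17) = 3.455
p-value = 0.0033

Since p-value < α = 0.1, we reject H₀.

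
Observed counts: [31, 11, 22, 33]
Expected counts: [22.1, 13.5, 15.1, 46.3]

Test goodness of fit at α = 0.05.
Chi-square goodness of fit test:
H₀: observed counts match expected distribution
H₁: observed counts differ from expected distribution
df = k - 1 = 3
χ² = Σ(O - E)²/E
   = (31 - 22.1)²/22.1 + (11 - 13.5)²/13.5 + (22 - 15.1)²/15.1 + (33 - 46.3)²/46.3
   = 3.584 + 0.463 + 3.153 + 3.821
   = 11.02
p-value = 0.0116

Since p-value < α = 0.05, we reject H₀.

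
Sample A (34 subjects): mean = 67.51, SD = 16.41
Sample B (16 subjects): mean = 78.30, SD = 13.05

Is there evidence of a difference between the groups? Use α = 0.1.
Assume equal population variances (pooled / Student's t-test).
Student's two-sample t-test (equal variances):
H₀: μ₁ = μ₂
H₁: μ₁ ≠ μ₂
df = n₁ + n₂ - 2 = 48
Pooled variance s_p² = [(n₁-1)s₁² + (n₂-1)s₂²] / (n₁ + n₂ - 2) = [(33)(16.41²) + (15)(13.05²)] / 48 = 238.3551
SE = √(s_p²(1/n₁ + 1/n₂)) = √(238.3551 × (1/34 + 1/16)) = 4.6806
t = (x̄₁ - x̄₂) / SE = (67.51 - 78.30) / 4.6806 = -10.79 / 4.6806 = -2.305
p-value = 0.0255

Since p-value < α = 0.1, we reject H₀.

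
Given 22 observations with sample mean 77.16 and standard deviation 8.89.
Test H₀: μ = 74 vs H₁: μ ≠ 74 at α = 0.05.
One-sample t-test:
H₀: μ = 74
H₁: μ ≠ 74
df = n - 1 = 21
t = (x̄ - μ₀) / (s/√n) = (77.16 - 74) / (8.89/√22) = 1.667
p-value = 0.1103

Since p-value > α = 0.05, we fail to reject H₀.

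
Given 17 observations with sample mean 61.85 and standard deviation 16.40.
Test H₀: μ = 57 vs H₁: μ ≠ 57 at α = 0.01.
One-sample t-test:
H₀: μ = 57
H₁: μ ≠ 57
df = n - 1 = 16
t = (x̄ - μ₀) / (s/√n) = (61.85 - 57) / (16.40/√17) = 1.219
p-value = 0.2404

Since p-value > α = 0.01, we fail to reject H₀.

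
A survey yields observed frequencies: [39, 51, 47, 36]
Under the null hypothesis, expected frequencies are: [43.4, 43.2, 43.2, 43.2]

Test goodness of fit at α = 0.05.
Chi-square goodness of fit test:
H₀: observed counts match expected distribution
H₁: observed counts differ from expected distribution
df = k - 1 = 3
χ² = Σ(O - E)²/E
   = (39 - 43.4)²/43.4 + (51 - 43.2)²/43.2 + (47 - 43.2)²/43.2 + (36 - 43.2)²/43.2
   = 0.446 + 1.408 + 0.334 + 1.200
   = 3.39
p-value = 0.3355

Since p-value > α = 0.05, we fail to reject H₀.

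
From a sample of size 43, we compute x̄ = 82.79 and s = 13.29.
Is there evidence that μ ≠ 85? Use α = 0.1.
One-sample t-test:
H₀: μ = 85
H₁: μ ≠ 85
df = n - 1 = 42
t = (x̄ - μ₀) / (s/√n) = (82.79 - 85) / (13.29/√43) = -1.090
p-value = 0.2817

Since p-value > α = 0.1, we fail to reject H₀.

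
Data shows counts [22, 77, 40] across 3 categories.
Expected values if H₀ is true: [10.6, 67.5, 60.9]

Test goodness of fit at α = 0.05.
Chi-square goodness of fit test:
H₀: observed counts match expected distribution
H₁: observed counts differ from expected distribution
df = k - 1 = 2
χ² = Σ(O - E)²/E
   = (22 - 10.6)²/10.6 + (77 - 67.5)²/67.5 + (40 - 60.9)²/60.9
   = 12.260 + 1.337 + 7.173
   = 20.77
p-value < 0.0001

Since p-value < α = 0.05, we reject H₀.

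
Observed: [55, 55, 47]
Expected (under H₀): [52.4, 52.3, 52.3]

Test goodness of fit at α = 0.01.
Chi-square goodness of fit test:
H₀: observed counts match expected distribution
H₁: observed counts differ from expected distribution
df = k - 1 = 2
χ² = Σ(O - E)²/E
   = (55 - 52.4)²/52.4 + (55 - 52.3)²/52.3 + (47 - 52.3)²/52.3
   = 0.129 + 0.139 + 0.537
   = 0.81
p-value = 0.6685

Since p-value > α = 0.01, we fail to reject H₀.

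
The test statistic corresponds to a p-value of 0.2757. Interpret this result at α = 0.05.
Since p = 0.2757 > α = 0.05, fail to reject H₀.
There is insufficient evidence to reject the null hypothesis; the result is not statistically significant at the 0.05 level.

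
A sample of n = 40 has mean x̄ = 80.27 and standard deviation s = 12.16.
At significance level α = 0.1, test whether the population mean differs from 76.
One-sample t-test:
H₀: μ = 76
H₁: μ ≠ 76
df = n - 1 = 39
t = (x̄ - μ₀) / (s/√n) = (80.27 - 76) / (12.16/√40) = 2.221
p-value = 0.0322

Since p-value < α = 0.1, we reject H₀.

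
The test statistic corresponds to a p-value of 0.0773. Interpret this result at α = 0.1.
Since p = 0.0773 < α = 0.1, reject H₀.
There is sufficient evidence to reject the null hypothesis; the result is statistically significant at the 0.1 level.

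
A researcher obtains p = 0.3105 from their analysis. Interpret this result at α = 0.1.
Since p = 0.3105 > α = 0.1, fail to reject H₀.
There is insufficient evidence to reject the null hypothesis; the result is not statistically significant at the 0.1 level.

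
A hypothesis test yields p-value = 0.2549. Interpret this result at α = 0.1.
Since p = 0.2549 > α = 0.1, fail to reject H₀.
There is insufficient evidence to reject the null hypothesis; the result is not statistically significant at the 0.1 level.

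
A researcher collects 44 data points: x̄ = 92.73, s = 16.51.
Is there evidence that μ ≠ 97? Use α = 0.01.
One-sample t-test:
H₀: μ = 97
H₁: μ ≠ 97
df = n - 1 = 43
t = (x̄ - μ₀) / (s/√n) = (92.73 - 97) / (16.51/√44) = -1.716
p-value = 0.0934

Since p-value > α = 0.01, we fail to reject H₀.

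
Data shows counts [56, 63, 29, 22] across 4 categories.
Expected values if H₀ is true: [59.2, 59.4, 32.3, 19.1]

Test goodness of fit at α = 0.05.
Chi-square goodness of fit test:
H₀: observed counts match expected distribution
H₁: observed counts differ from expected distribution
df = k - 1 = 3
χ² = Σ(O - E)²/E
   = (56 - 59.2)²/59.2 + (63 - 59.4)²/59.4 + (29 - 32.3)²/32.3 + (22 - 19.1)²/19.1
   = 0.173 + 0.218 + 0.337 + 0.440
   = 1.17
p-value = 0.7605

Since p-value > α = 0.05, we fail to reject H₀.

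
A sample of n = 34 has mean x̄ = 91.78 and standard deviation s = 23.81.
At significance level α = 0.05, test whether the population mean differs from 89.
One-sample t-test:
H₀: μ = 89
H₁: μ ≠ 89
df = n - 1 = 33
t = (x̄ - μ₀) / (s/√n) = (91.78 - 89) / (23.81/√34) = 0.681
p-value = 0.5007

Since p-value > α = 0.05, we fail to reject H₀.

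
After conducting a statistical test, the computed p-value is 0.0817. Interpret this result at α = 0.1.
Since p = 0.0817 < α = 0.1, reject H₀.
There is sufficient evidence to reject the null hypothesis; the result is statistically significant at the 0.1 level.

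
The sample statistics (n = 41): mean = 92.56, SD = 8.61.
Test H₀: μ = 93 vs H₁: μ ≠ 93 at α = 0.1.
One-sample t-test:
H₀: μ = 93
H₁: μ ≠ 93
df = n - 1 = 40
t = (x̄ - μ₀) / (s/√n) = (92.56 - 93) / (8.61/√41) = -0.327
p-value = 0.7452

Since p-value > α = 0.1, we fail to reject H₀.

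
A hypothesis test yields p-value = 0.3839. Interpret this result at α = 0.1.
Since p = 0.3839 > α = 0.1, fail to reject H₀.
There is insufficient evidence to reject the null hypothesis; the result is not statistically significant at the 0.1 level.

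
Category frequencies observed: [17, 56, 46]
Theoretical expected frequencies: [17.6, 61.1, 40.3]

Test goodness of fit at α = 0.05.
Chi-square goodness of fit test:
H₀: observed counts match expected distribution
H₁: observed counts differ from expected distribution
df = k - 1 = 2
χ² = Σ(O - E)²/E
   = (17 - 17.6)²/17.6 + (56 - 61.1)²/61.1 + (46 - 40.3)²/40.3
   = 0.020 + 0.426 + 0.806
   = 1.25
p-value = 0.5346

Since p-value > α = 0.05, we fail to reject H₀.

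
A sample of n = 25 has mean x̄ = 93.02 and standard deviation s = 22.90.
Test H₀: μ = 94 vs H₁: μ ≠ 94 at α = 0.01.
One-sample t-test:
H₀: μ = 94
H₁: μ ≠ 94
df = n - 1 = 24
t = (x̄ - μ₀) / (s/√n) = (93.02 - 94) / (22.90/√25) = -0.214
p-value = 0.8324

Since p-value > α = 0.01, we fail to reject H₀.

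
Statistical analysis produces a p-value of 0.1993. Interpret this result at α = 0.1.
Since p = 0.1993 > α = 0.1, fail to reject H₀.
There is insufficient evidence to reject the null hypothesis; the result is not statistically significant at the 0.1 level.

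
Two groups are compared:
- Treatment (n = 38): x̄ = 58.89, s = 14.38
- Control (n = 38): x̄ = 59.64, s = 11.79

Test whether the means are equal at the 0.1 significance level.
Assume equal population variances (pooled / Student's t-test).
Student's two-sample t-test (equal variances):
H₀: μ₁ = μ₂
H₁: μ₁ ≠ μ₂
df = n₁ + n₂ - 2 = 74
Pooled variance s_p² = [(n₁-1)s₁² + (n₂-1)s₂²] / (n₁ + n₂ - 2) = [(37)(14.38²) + (37)(11.79²)] / 74 = 172.8942
SE = √(s_p²(1/n₁ + 1/n₂)) = √(172.8942 × (1/38 + 1/38)) = 3.0166
t = (x̄₁ - x̄₂) / SE = (58.89 - 59.64) / 3.0166 = -0.75 / 3.0166 = -0.249
p-value = 0.8043

Since p-value > α = 0.1, we fail to reject H₀.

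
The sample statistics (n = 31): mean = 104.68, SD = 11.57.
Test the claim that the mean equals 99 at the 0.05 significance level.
One-sample t-test:
H₀: μ = 99
H₁: μ ≠ 99
df = n - 1 = 30
t = (x̄ - μ₀) / (s/√n) = (104.68 - 99) / (11.57/√31) = 2.733
p-value = 0.0104

Since p-value < α = 0.05, we reject H₀.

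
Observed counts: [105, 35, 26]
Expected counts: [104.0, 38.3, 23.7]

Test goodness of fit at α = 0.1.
Chi-square goodness of fit test:
H₀: observed counts match expected distribution
H₁: observed counts differ from expected distribution
df = k - 1 = 2
χ² = Σ(O - E)²/E
   = (105 - 104.0)²/104.0 + (35 - 38.3)²/38.3 + (26 - 23.7)²/23.7
   = 0.010 + 0.284 + 0.223
   = 0.52
p-value = 0.7721

Since p-value > α = 0.1, we fail to reject H₀.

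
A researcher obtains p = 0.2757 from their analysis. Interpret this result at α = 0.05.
Since p = 0.2757 > α = 0.05, fail to reject H₀.
There is insufficient evidence to reject the null hypothesis; the result is not statistically significant at the 0.05 level.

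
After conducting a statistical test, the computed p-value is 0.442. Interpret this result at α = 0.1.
Since p = 0.442 > α = 0.1, fail to reject H₀.
There is insufficient evidence to reject the null hypothesis; the result is not statistically significant at the 0.1 level.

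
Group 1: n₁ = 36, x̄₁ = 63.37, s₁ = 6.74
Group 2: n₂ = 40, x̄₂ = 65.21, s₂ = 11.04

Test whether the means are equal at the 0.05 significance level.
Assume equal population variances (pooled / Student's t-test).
Student's two-sample t-test (equal variances):
H₀: μ₁ = μ₂
H₁: μ₁ ≠ μ₂
df = n₁ + n₂ - 2 = 74
Pooled variance s_p² = [(n₁-1)s₁² + (n₂-1)s₂²] / (n₁ + n₂ - 2) = [(35)(6.74²) + (39)(11.04²)] / 74 = 85.7209
SE = √(s_p²(1/n₁ + 1/n₂)) = √(85.7209 × (1/36 + 1/40)) = 2.1270
t = (x̄₁ - x̄₂) / SE = (63.37 - 65.21) / 2.1270 = -1.84 / 2.1270 = -0.865
p-value = 0.3898

Since p-value > α = 0.05, we fail to reject H₀.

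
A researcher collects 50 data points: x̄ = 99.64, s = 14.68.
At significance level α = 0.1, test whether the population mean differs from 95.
One-sample t-test:
H₀: μ = 95
H₁: μ ≠ 95
df = n - 1 = 49
t = (x̄ - μ₀) / (s/√n) = (99.64 - 95) / (14.68/√50) = 2.235
p-value = 0.0300

Since p-value < α = 0.1, we reject H₀.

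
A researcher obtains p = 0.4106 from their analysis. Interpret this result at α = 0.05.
Since p = 0.4106 > α = 0.05, fail to reject H₀.
There is insufficient evidence to reject the null hypothesis; the result is not statistically significant at the 0.05 level.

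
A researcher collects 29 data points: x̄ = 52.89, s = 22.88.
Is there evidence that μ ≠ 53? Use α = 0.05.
One-sample t-test:
H₀: μ = 53
H₁: μ ≠ 53
df = n - 1 = 28
t = (x̄ - μ₀) / (s/√n) = (52.89 - 53) / (22.88/√29) = -0.026
p-value = 0.9795

Since p-value > α = 0.05, we fail to reject H₀.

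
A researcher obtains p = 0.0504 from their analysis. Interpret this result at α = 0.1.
Since p = 0.0504 < α = 0.1, reject H₀.
There is sufficient evidence to reject the null hypothesis; the result is statistically significant at the 0.1 level.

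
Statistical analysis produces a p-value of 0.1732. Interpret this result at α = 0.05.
Since p = 0.1732 > α = 0.05, fail to reject H₀.
There is insufficient evidence to reject the null hypothesis; the result is not statistically significant at the 0.05 level.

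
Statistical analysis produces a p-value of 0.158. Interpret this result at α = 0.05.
Since p = 0.158 > α = 0.05, fail to reject H₀.
There is insufficient evidence to reject the null hypothesis; the result is not statistically significant at the 0.05 level.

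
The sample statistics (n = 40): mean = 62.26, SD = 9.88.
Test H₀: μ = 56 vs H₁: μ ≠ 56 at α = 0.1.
One-sample t-test:
H₀: μ = 56
H₁: μ ≠ 56
df = n - 1 = 39
t = (x̄ - μ₀) / (s/√n) = (62.26 - 56) / (9.88/√40) = 4.007
p-value = 0.0003

Since p-value < α = 0.1, we reject H₀.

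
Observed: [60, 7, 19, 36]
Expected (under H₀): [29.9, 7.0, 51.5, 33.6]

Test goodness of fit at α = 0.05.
Chi-square goodness of fit test:
H₀: observed counts match expected distribution
H₁: observed counts differ from expected distribution
df = k - 1 = 3
χ² = Σ(O - E)²/E
   = (60 - 29.9)²/29.9 + (7 - 7.0)²/7.0 + (19 - 51.5)²/51.5 + (36 - 33.6)²/33.6
   = 30.301 + 0.000 + 20.510 + 0.171
   = 50.98
p-value < 0.0001

Since p-value < α = 0.05, we reject H₀.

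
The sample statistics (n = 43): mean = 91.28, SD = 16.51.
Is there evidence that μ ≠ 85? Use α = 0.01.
One-sample t-test:
H₀: μ = 85
H₁: μ ≠ 85
df = n - 1 = 42
t = (x̄ - μ₀) / (s/√n) = (91.28 - 85) / (16.51/√43) = 2.494
p-value = 0.0166

Since p-value > α = 0.01, we fail to reject H₀.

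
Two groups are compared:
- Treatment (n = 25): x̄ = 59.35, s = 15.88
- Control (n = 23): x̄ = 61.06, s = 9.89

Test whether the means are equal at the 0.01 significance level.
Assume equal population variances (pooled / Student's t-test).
Student's two-sample t-test (equal variances):
H₀: μ₁ = μ₂
H₁: μ₁ ≠ μ₂
df = n₁ + n₂ - 2 = 46
Pooled variance s_p² = [(n₁-1)s₁² + (n₂-1)s₂²] / (n₁ + n₂ - 2) = [(24)(15.88²) + (22)(9.89²)] / 46 = 178.3490
SE = √(s_p²(1/n₁ + 1/n₂)) = √(178.3490 × (1/25 + 1/23)) = 3.8585
t = (x̄₁ - x̄₂) / SE = (59.35 - 61.06) / 3.8585 = -1.71 / 3.8585 = -0.443
p-value = 0.6597

Since p-value > α = 0.01, we fail to reject H₀.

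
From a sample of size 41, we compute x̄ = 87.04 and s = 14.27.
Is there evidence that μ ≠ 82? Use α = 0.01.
One-sample t-test:
H₀: μ = 82
H₁: μ ≠ 82
df = n - 1 = 40
t = (x̄ - μ₀) / (s/√n) = (87.04 - 82) / (14.27/√41) = 2.262
p-value = 0.0292

Since p-value > α = 0.01, we fail to reject H₀.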